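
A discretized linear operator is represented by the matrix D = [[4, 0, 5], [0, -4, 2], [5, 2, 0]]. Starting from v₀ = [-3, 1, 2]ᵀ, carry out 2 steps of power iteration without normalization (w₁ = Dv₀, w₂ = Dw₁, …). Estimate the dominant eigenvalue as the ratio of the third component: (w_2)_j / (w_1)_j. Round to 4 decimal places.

w1 = Dv₀ = (-2, 0, -13)
w2 = Dw1 = (-73, -26, -10)
Ratio at component: -10 / -13 = 0.7692

0.7692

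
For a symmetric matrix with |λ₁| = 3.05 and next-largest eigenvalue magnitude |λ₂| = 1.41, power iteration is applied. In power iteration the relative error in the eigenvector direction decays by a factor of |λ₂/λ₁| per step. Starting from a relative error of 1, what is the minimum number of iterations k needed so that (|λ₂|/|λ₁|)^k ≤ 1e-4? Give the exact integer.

12

|λ₂/λ₁| = 1.41/3.05 = 0.46230
Need k ≥ ln(1e-4) / ln(0.46230) = -9.2103 / -0.7716 ≈ 11.937
Smallest integer k satisfying the bound: 12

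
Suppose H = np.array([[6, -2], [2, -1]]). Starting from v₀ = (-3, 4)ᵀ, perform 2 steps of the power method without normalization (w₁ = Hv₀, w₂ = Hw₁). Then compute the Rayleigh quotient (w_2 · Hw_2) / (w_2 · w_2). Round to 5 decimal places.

λ ≈ 5.39052

w1 = Hv₀ = (-26, -10)
w2 = Hw1 = (-136, -42)
Hw2 = (-732, -230)
w2·Hw2 = (-136)·(-732) + (-42)·(-230) = 109212; w2·w2 = (-136)·(-136) + (-42)·(-42) = 20260
λ ≈ 109212/20260 = 5.39052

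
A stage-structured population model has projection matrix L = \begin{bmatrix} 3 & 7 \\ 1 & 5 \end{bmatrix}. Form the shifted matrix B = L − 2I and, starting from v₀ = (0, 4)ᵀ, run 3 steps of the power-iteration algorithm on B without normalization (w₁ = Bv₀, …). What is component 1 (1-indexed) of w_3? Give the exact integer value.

B = L − 2I has rows (1, 7); (1, 3)
w1 = Bv₀ = (1·0 + 7·4; 1·0 + 3·4) = (28, 12)
w2 = Bw1 = (1·28 + 7·12; 1·28 + 3·12) = (112, 64)
w3 = Bw2 = (560, 304)
Requested component of w3: 560

560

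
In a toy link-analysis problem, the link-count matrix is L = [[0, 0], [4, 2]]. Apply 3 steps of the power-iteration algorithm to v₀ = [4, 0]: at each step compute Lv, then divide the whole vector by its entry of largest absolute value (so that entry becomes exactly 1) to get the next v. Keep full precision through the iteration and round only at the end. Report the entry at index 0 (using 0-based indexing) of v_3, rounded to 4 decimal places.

Lv0 = (0.00000, 16.00000); divide by 16.00000 → v1 = (0.00000, 1.00000)
Lv1 = (0.00000, 2.00000); divide by 2.00000 → v2 = (0.00000, 1.00000)
Lv2 = (0.00000, 2.00000); divide by 2.00000 → v3 = (0.00000, 1.00000)
Requested entry of v3: 0/64 = 0.0000

0.0000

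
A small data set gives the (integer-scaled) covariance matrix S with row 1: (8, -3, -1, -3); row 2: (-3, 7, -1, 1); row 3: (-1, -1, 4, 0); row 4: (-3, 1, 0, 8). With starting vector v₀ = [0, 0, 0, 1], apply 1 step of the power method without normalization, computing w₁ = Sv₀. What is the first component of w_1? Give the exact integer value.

w1 = Sv₀ = (8·0 + (-3)·0 + (-1)·0 + (-3)·1; (-3)·0 + 7·0 + (-1)·0 + 1·1; (-1)·0 + (-1)·0 + 4·0 + 0·1; (-3)·0 + 1·0 + 0·0 + 8·1) = (-3, 1, 0, 8)
The requested component of w1 is -3.

-3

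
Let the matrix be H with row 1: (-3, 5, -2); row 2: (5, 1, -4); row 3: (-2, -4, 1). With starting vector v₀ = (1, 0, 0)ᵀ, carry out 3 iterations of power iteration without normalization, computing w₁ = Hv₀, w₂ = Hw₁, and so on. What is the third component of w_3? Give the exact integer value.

w1 = Hv₀ = (-3, 5, -2)
w2 = Hw1 = (38, -2, -16)
w3 = Hw2 = (-92, 252, -84)
The requested component of w3 is -84.

-84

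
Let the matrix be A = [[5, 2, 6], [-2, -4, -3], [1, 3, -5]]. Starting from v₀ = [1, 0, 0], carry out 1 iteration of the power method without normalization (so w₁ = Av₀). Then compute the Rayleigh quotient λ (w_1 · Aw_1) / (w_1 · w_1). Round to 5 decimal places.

w1 = Av₀ = (5, -2, 1)
Aw1 = (27, -5, -6)
w1·Aw1 = 5·27 + (-2)·(-5) + 1·(-6) = 139; w1·w1 = 5·5 + (-2)·(-2) + 1·1 = 30
λ ≈ 139/30 = 4.63333

λ ≈ 4.63333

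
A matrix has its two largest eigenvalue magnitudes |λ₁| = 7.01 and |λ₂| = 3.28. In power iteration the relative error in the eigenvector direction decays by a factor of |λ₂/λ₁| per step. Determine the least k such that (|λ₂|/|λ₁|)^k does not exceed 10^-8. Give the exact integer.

25

|λ₂/λ₁| = 3.28/7.01 = 0.46790
Need k ≥ ln(10^-8) / ln(0.46790) = -18.4207 / -0.7595 ≈ 24.254
Smallest integer k satisfying the bound: 25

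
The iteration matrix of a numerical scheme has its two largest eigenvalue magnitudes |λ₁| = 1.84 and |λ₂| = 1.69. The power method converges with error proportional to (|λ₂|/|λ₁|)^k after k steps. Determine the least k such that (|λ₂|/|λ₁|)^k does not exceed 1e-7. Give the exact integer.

190

|λ₂/λ₁| = 1.69/1.84 = 0.91848
Need k ≥ ln(1e-7) / ln(0.91848) = -16.1181 / -0.0850 ≈ 189.542
Smallest integer k satisfying the bound: 190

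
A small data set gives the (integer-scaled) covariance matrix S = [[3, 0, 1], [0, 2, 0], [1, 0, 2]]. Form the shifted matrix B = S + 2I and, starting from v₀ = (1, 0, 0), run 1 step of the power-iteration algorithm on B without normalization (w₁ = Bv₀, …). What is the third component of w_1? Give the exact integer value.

1

B = S + 2I has rows (5, 0, 1); (0, 4, 0); (1, 0, 4)
w1 = Bv₀ = (5·1 + 0·0 + 1·0; 0·1 + 4·0 + 0·0; 1·1 + 0·0 + 4·0) = (5, 0, 1)
Requested component of w1: 1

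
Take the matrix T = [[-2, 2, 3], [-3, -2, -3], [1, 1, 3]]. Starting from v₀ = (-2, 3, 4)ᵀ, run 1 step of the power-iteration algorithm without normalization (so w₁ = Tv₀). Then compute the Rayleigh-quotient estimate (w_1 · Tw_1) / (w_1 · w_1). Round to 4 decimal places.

1.2183

w1 = Tv₀ = ((-2)·(-2) + 2·3 + 3·4; (-3)·(-2) + (-2)·3 + (-3)·4; 1·(-2) + 1·3 + 3·4) = (22, -12, 13)
Tw1 = (-29, -81, 49)
w1·Tw1 = 22·(-29) + (-12)·(-81) + 13·49 = 971; w1·w1 = 22·22 + (-12)·(-12) + 13·13 = 797
λ ≈ 971/797 = 1.2183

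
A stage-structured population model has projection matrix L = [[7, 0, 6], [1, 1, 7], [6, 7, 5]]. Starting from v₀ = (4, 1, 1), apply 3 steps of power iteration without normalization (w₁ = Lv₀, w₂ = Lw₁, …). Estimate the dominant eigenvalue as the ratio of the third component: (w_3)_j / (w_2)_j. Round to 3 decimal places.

λ ≈ 15.278

w1 = Lv₀ = (34, 12, 36)
w2 = Lw1 = (454, 298, 468)
w3 = Lw2 = (5986, 4028, 7150)
Ratio at component: 7150 / 468 = 15.278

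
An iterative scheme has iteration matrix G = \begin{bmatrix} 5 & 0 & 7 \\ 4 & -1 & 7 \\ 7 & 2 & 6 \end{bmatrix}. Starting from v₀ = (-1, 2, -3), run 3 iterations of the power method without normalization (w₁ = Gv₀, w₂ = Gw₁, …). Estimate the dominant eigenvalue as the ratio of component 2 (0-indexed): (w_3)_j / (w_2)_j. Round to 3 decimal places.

w1 = Gv₀ = (5·(-1) + 0·2 + 7·(-3); 4·(-1) + (-1)·2 + 7·(-3); 7·(-1) + 2·2 + 6·(-3)) = (-26, -27, -21)
w2 = Gw1 = (5·(-26) + 0·(-27) + 7·(-21); 4·(-26) + (-1)·(-27) + 7·(-21); 7·(-26) + 2·(-27) + 6·(-21)) = (-277, -224, -362)
w3 = Gw2 = (-3919, -3418, -4559)
Ratio at component: -4559 / -362 = 12.594

12.594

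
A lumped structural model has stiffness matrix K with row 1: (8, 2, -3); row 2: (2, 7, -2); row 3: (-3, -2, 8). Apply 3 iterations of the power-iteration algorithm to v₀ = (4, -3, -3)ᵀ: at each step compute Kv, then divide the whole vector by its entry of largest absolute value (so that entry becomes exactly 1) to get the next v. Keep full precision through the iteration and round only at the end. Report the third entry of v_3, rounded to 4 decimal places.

Kv0 = (35.00000, -7.00000, -30.00000); divide by 35.00000 → v1 = (1.00000, -0.20000, -0.85714)
Kv1 = (10.17143, 2.31429, -9.45714); divide by 10.17143 → v2 = (1.00000, 0.22753, -0.92978)
Kv2 = (11.24438, 5.45225, -10.89326); divide by 11.24438 → v3 = (1.00000, 0.48489, -0.96877)
Requested entry of v3: -3878/4003 = -0.9688

-0.9688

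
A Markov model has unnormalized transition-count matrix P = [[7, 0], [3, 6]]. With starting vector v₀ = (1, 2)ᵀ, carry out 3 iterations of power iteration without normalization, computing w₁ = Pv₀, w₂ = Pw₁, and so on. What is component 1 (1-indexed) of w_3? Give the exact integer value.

343

w1 = Pv₀ = (7·1 + 0·2; 3·1 + 6·2) = (7, 15)
w2 = Pw1 = (7·7 + 0·15; 3·7 + 6·15) = (49, 111)
w3 = Pw2 = (343, 813)
The requested component of w3 is 343.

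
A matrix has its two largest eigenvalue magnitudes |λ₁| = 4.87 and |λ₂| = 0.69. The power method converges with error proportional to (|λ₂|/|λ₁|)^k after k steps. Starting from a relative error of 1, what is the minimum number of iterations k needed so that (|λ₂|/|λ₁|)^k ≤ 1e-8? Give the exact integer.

|λ₂/λ₁| = 0.69/4.87 = 0.14168
Need k ≥ ln(1e-8) / ln(0.14168) = -18.4207 / -1.9542 ≈ 9.426
Smallest integer k satisfying the bound: 10

10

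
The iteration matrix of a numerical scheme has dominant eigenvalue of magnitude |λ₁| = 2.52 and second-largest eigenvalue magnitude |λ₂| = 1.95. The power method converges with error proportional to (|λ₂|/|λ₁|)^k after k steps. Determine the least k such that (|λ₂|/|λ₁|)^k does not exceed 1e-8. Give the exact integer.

72

|λ₂/λ₁| = 1.95/2.52 = 0.77381
Need k ≥ ln(1e-8) / ln(0.77381) = -18.4207 / -0.2564 ≈ 71.835
Smallest integer k satisfying the bound: 72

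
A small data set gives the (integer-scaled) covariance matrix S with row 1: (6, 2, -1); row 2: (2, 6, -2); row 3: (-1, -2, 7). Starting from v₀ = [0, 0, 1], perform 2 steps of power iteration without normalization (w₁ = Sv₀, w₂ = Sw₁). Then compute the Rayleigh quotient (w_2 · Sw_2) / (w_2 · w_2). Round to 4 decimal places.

λ ≈ 9.1848

w1 = Sv₀ = (-1, -2, 7)
w2 = Sw1 = (-17, -28, 54)
Sw2 = (-212, -310, 451)
w2·Sw2 = (-17)·(-212) + (-28)·(-310) + 54·451 = 36638; w2·w2 = (-17)·(-17) + (-28)·(-28) + 54·54 = 3989
λ ≈ 36638/3989 = 9.1848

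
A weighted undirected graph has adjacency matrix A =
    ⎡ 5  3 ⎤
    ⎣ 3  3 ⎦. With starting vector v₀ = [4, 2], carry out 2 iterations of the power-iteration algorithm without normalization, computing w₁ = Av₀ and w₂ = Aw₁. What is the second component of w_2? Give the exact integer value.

132

w1 = Av₀ = (5·4 + 3·2; 3·4 + 3·2) = (26, 18)
w2 = Aw1 = (5·26 + 3·18; 3·26 + 3·18) = (184, 132)
The requested component of w2 is 132.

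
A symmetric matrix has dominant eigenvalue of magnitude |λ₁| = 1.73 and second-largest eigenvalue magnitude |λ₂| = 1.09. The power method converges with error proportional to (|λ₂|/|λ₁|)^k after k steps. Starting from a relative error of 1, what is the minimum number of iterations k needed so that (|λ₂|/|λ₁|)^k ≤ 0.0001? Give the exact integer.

20

|λ₂/λ₁| = 1.09/1.73 = 0.63006
Need k ≥ ln(0.0001) / ln(0.63006) = -9.2103 / -0.4619 ≈ 19.938
Smallest integer k satisfying the bound: 20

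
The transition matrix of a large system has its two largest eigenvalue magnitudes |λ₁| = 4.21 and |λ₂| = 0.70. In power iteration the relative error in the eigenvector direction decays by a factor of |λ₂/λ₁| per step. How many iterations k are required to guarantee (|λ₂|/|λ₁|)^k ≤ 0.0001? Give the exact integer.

|λ₂/λ₁| = 0.70/4.21 = 0.16627
Need k ≥ ln(0.0001) / ln(0.16627) = -9.2103 / -1.7941 ≈ 5.134
Smallest integer k satisfying the bound: 6

6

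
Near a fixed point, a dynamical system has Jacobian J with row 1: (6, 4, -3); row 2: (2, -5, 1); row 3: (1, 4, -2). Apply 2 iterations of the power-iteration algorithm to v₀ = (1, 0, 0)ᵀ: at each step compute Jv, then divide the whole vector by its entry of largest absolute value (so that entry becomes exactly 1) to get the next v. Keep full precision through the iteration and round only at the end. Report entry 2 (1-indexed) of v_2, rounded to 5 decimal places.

Jv0 = (6.000000, 2.000000, 1.000000); divide by 6.000000 → v1 = (1.000000, 0.333333, 0.166667)
Jv1 = (6.833333, 0.500000, 2.000000); divide by 6.833333 → v2 = (1.000000, 0.073171, 0.292683)
Requested entry of v2: 3/41 = 0.07317

0.07317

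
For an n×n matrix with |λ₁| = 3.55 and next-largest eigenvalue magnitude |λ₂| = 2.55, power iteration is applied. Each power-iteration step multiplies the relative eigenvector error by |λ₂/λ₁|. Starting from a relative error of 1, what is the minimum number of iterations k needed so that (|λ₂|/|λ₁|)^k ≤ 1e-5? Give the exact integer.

|λ₂/λ₁| = 2.55/3.55 = 0.71831
Need k ≥ ln(1e-5) / ln(0.71831) = -11.5129 / -0.3309 ≈ 34.798
Smallest integer k satisfying the bound: 35

35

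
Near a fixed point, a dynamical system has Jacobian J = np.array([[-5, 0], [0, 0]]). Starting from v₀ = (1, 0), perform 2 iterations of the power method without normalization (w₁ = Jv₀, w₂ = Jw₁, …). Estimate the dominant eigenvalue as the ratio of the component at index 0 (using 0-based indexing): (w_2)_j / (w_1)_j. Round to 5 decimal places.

w1 = Jv₀ = ((-5)·1 + 0·0; 0·1 + 0·0) = (-5, 0)
w2 = Jw1 = ((-5)·(-5) + 0·0; 0·(-5) + 0·0) = (25, 0)
Ratio at component: 25 / -5 = -5.00000

-5.00000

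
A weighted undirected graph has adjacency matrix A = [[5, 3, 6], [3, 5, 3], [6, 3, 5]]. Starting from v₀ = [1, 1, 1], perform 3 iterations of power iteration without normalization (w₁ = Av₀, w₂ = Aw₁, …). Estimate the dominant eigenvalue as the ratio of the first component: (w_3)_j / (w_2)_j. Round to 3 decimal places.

λ ≈ 13.230

w1 = Av₀ = (5·1 + 3·1 + 6·1; 3·1 + 5·1 + 3·1; 6·1 + 3·1 + 5·1) = (14, 11, 14)
w2 = Aw1 = (5·14 + 3·11 + 6·14; 3·14 + 5·11 + 3·14; 6·14 + 3·11 + 5·14) = (187, 139, 187)
w3 = Aw2 = (2474, 1817, 2474)
Ratio at component: 2474 / 187 = 13.230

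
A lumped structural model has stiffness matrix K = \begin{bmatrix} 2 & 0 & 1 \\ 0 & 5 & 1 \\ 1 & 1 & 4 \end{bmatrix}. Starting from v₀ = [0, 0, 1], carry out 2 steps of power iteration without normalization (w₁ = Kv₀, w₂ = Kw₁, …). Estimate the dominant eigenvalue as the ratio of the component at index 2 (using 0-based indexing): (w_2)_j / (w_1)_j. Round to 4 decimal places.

w1 = Kv₀ = (1, 1, 4)
w2 = Kw1 = (6, 9, 18)
Ratio at component: 18 / 4 = 4.5000

4.5000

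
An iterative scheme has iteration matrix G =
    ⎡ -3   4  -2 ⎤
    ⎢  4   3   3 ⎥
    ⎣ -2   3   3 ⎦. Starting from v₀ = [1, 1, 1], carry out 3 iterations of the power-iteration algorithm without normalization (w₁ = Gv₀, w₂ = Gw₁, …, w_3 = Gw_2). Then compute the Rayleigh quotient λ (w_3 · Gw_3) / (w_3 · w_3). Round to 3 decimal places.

w1 = Gv₀ = ((-3)·1 + 4·1 + (-2)·1; 4·1 + 3·1 + 3·1; (-2)·1 + 3·1 + 3·1) = (-1, 10, 4)
w2 = Gw1 = ((-3)·(-1) + 4·10 + (-2)·4; 4·(-1) + 3·10 + 3·4; (-2)·(-1) + 3·10 + 3·4) = (35, 38, 44)
w3 = Gw2 = (-41, 386, 176)
Gw3 = (1315, 1522, 1768)
w3·Gw3 = (-41)·1315 + 386·1522 + 176·1768 = 844745; w3·w3 = (-41)·(-41) + 386·386 + 176·176 = 181653
λ ≈ 844745/181653 = 4.650

4.650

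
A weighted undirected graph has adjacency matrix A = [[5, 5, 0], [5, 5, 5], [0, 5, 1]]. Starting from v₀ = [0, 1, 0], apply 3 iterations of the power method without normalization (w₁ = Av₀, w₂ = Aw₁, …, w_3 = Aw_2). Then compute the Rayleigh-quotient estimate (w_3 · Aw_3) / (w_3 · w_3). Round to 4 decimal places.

w1 = Av₀ = (5·0 + 5·1 + 0·0; 5·0 + 5·1 + 5·0; 0·0 + 5·1 + 1·0) = (5, 5, 5)
w2 = Aw1 = (5·5 + 5·5 + 0·5; 5·5 + 5·5 + 5·5; 0·5 + 5·5 + 1·5) = (50, 75, 30)
w3 = Aw2 = (625, 775, 405)
Aw3 = (7000, 9025, 4280)
w3·Aw3 = 625·7000 + 775·9025 + 405·4280 = 13102775; w3·w3 = 625·625 + 775·775 + 405·405 = 1155275
λ ≈ 13102775/1155275 = 11.3417

λ ≈ 11.3417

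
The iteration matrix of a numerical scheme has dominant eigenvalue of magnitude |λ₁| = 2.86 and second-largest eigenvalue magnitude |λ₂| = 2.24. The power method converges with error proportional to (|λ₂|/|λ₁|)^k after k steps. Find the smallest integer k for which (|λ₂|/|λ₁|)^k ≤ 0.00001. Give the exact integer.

48

|λ₂/λ₁| = 2.24/2.86 = 0.78322
Need k ≥ ln(0.00001) / ln(0.78322) = -11.5129 / -0.2443 ≈ 47.117
Smallest integer k satisfying the bound: 48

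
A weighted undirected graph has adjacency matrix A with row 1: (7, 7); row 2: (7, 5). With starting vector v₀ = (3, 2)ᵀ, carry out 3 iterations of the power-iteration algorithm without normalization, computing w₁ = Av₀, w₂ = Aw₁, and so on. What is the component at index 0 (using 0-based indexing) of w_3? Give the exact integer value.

w1 = Av₀ = (7·3 + 7·2; 7·3 + 5·2) = (35, 31)
w2 = Aw1 = (7·35 + 7·31; 7·35 + 5·31) = (462, 400)
w3 = Aw2 = (6034, 5234)
The requested component of w3 is 6034.

6034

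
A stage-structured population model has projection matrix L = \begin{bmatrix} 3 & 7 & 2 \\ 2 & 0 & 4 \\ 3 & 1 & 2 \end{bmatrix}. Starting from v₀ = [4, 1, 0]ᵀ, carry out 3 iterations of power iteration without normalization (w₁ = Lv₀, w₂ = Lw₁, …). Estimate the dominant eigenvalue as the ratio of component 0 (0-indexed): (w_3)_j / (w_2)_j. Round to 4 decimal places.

w1 = Lv₀ = (3·4 + 7·1 + 2·0; 2·4 + 0·1 + 4·0; 3·4 + 1·1 + 2·0) = (19, 8, 13)
w2 = Lw1 = (3·19 + 7·8 + 2·13; 2·19 + 0·8 + 4·13; 3·19 + 1·8 + 2·13) = (139, 90, 91)
w3 = Lw2 = (1229, 642, 689)
Ratio at component: 1229 / 139 = 8.8417

8.8417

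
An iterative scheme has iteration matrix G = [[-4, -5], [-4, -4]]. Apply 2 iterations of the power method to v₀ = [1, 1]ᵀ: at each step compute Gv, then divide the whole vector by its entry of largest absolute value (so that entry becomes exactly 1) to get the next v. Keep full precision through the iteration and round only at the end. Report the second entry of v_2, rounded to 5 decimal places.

0.89474

Gv0 = (-9.000000, -8.000000); divide by -9.000000 → v1 = (1.000000, 0.888889)
Gv1 = (-8.444444, -7.555556); divide by -8.444444 → v2 = (1.000000, 0.894737)
Requested entry of v2: 68/76 = 0.89474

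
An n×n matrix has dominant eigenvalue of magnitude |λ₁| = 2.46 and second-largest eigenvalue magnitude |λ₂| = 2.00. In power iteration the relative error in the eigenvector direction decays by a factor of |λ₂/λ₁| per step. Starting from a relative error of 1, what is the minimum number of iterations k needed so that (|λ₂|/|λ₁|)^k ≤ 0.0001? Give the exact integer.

45

|λ₂/λ₁| = 2.00/2.46 = 0.81301
Need k ≥ ln(0.0001) / ln(0.81301) = -9.2103 / -0.2070 ≈ 44.491
Smallest integer k satisfying the bound: 45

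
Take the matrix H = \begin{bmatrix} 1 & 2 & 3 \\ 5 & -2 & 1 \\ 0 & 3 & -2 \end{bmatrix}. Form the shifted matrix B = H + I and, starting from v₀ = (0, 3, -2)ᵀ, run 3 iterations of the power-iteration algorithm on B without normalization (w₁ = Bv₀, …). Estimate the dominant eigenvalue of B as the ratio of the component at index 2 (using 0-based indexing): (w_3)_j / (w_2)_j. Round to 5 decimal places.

B = H + I has rows (2, 2, 3); (5, -1, 1); (0, 3, -1)
w1 = Bv₀ = (0, -5, 11)
w2 = Bw1 = (23, 16, -26)
w3 = Bw2 = (0, 73, 74)
Ratio: 74/-26 = -2.84615

μ ≈ -2.84615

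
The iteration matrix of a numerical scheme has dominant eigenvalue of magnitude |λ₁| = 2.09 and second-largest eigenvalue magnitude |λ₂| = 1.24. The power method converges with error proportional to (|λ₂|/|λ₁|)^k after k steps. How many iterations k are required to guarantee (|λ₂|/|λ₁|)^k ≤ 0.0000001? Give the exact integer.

|λ₂/λ₁| = 1.24/2.09 = 0.59330
Need k ≥ ln(0.0000001) / ln(0.59330) = -16.1181 / -0.5221 ≈ 30.874
Smallest integer k satisfying the bound: 31

31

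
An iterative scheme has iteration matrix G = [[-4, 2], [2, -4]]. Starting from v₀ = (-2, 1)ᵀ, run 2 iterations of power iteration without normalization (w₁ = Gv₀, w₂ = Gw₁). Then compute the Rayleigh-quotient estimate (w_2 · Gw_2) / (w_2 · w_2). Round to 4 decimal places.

w1 = Gv₀ = (10, -8)
w2 = Gw1 = (-56, 52)
Gw2 = (328, -320)
w2·Gw2 = (-56)·328 + 52·(-320) = -35008; w2·w2 = (-56)·(-56) + 52·52 = 5840
λ ≈ -35008/5840 = -5.9945

λ ≈ -5.9945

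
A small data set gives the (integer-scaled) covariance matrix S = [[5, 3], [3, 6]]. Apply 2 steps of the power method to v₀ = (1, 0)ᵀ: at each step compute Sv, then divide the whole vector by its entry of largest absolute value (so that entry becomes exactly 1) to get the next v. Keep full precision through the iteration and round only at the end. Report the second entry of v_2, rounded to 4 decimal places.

Sv0 = (5.00000, 3.00000); divide by 5.00000 → v1 = (1.00000, 0.60000)
Sv1 = (6.80000, 6.60000); divide by 6.80000 → v2 = (1.00000, 0.97059)
Requested entry of v2: 33/34 = 0.9706

0.9706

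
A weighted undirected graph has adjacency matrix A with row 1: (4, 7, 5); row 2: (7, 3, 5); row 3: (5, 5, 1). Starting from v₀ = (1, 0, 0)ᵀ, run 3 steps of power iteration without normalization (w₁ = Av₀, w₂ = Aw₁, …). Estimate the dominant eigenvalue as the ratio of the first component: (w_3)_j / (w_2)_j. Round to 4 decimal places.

λ ≈ 13.0889

w1 = Av₀ = (4·1 + 7·0 + 5·0; 7·1 + 3·0 + 5·0; 5·1 + 5·0 + 1·0) = (4, 7, 5)
w2 = Aw1 = (4·4 + 7·7 + 5·5; 7·4 + 3·7 + 5·5; 5·4 + 5·7 + 1·5) = (90, 74, 60)
w3 = Aw2 = (1178, 1152, 880)
Ratio at component: 1178 / 90 = 13.0889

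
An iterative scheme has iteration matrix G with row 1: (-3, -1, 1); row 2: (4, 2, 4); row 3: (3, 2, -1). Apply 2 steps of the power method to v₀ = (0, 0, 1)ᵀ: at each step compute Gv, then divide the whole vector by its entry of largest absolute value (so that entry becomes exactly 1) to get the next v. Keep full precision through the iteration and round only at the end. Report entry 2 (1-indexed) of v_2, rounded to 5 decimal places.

Gv0 = (1.000000, 4.000000, -1.000000); divide by 4.000000 → v1 = (0.250000, 1.000000, -0.250000)
Gv1 = (-2.000000, 2.000000, 3.000000); divide by 3.000000 → v2 = (-0.666667, 0.666667, 1.000000)
Requested entry of v2: 8/12 = 0.66667

0.66667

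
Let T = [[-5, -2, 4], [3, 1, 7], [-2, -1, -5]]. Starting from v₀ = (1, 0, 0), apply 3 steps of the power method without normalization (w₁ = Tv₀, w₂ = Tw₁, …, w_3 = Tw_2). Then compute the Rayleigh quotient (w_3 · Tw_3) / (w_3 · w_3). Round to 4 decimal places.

λ ≈ -3.8118

w1 = Tv₀ = (-5, 3, -2)
w2 = Tw1 = (11, -26, 17)
w3 = Tw2 = (65, 126, -81)
Tw3 = (-901, -246, 149)
w3·Tw3 = 65·(-901) + 126·(-246) + (-81)·149 = -101630; w3·w3 = 65·65 + 126·126 + (-81)·(-81) = 26662
λ ≈ -101630/26662 = -3.8118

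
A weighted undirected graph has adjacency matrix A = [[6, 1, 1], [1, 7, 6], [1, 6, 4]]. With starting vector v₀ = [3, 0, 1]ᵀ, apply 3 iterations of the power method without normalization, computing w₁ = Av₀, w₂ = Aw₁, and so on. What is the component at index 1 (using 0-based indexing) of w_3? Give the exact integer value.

1604

w1 = Av₀ = (6·3 + 1·0 + 1·1; 1·3 + 7·0 + 6·1; 1·3 + 6·0 + 4·1) = (19, 9, 7)
w2 = Aw1 = (6·19 + 1·9 + 1·7; 1·19 + 7·9 + 6·7; 1·19 + 6·9 + 4·7) = (130, 124, 101)
w3 = Aw2 = (1005, 1604, 1278)
The requested component of w3 is 1604.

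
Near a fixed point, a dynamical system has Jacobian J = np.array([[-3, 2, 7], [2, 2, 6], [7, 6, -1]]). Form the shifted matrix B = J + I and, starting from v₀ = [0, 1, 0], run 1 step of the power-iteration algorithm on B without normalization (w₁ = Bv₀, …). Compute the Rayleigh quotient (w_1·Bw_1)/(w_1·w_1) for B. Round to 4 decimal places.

B = J + I has rows (-2, 2, 7); (2, 3, 6); (7, 6, 0)
w1 = Bv₀ = (2, 3, 6)
Bw1 = (44, 49, 32)
w1·Bw1 = 427; w1·w1 = 49; μ ≈ 427/49 = 8.7143

μ ≈ 8.7143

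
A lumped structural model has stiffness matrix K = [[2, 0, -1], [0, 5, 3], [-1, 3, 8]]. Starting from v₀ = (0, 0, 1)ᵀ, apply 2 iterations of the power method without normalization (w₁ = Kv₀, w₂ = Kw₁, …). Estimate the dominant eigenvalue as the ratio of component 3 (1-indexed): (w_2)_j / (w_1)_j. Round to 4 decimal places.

w1 = Kv₀ = (2·0 + 0·0 + (-1)·1; 0·0 + 5·0 + 3·1; (-1)·0 + 3·0 + 8·1) = (-1, 3, 8)
w2 = Kw1 = (2·(-1) + 0·3 + (-1)·8; 0·(-1) + 5·3 + 3·8; (-1)·(-1) + 3·3 + 8·8) = (-10, 39, 74)
Ratio at component: 74 / 8 = 9.2500

λ ≈ 9.2500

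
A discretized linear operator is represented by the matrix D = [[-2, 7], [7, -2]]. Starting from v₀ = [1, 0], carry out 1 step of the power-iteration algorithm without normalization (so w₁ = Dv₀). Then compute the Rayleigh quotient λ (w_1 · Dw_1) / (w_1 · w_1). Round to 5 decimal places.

w1 = Dv₀ = (-2, 7)
Dw1 = (53, -28)
w1·Dw1 = (-2)·53 + 7·(-28) = -302; w1·w1 = (-2)·(-2) + 7·7 = 53
λ ≈ -302/53 = -5.69811

λ ≈ -5.69811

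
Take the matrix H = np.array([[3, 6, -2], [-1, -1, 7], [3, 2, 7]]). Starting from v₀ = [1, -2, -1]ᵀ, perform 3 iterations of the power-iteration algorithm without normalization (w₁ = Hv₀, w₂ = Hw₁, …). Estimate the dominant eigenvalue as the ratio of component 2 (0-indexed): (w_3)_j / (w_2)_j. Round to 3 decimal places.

w1 = Hv₀ = (-7, -6, -8)
w2 = Hw1 = (-41, -43, -89)
w3 = Hw2 = (-203, -539, -832)
Ratio at component: -832 / -89 = 9.348

λ ≈ 9.348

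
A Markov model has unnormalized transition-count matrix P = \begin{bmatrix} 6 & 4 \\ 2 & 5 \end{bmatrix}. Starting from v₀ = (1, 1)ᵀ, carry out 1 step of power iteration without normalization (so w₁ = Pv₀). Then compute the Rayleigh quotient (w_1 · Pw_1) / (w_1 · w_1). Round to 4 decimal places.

λ ≈ 8.4899

w1 = Pv₀ = (6·1 + 4·1; 2·1 + 5·1) = (10, 7)
Pw1 = (88, 55)
w1·Pw1 = 10·88 + 7·55 = 1265; w1·w1 = 10·10 + 7·7 = 149
λ ≈ 1265/149 = 8.4899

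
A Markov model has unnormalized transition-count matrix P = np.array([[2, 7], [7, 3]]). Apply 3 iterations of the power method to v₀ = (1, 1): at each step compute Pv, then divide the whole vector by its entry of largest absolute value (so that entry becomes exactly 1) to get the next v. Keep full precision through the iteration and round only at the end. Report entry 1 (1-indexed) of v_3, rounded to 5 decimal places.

0.92402

Pv0 = (9.000000, 10.000000); divide by 10.000000 → v1 = (0.900000, 1.000000)
Pv1 = (8.800000, 9.300000); divide by 9.300000 → v2 = (0.946237, 1.000000)
Pv2 = (8.892473, 9.623656); divide by 9.623656 → v3 = (0.924022, 1.000000)
Requested entry of v3: 827/895 = 0.92402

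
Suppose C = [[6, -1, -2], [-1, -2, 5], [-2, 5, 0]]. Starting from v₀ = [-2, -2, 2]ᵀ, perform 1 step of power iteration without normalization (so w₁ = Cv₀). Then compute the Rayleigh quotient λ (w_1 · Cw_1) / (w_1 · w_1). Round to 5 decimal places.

w1 = Cv₀ = (6·(-2) + (-1)·(-2) + (-2)·2; (-1)·(-2) + (-2)·(-2) + 5·2; (-2)·(-2) + 5·(-2) + 0·2) = (-14, 16, -6)
Cw1 = (-88, -48, 108)
w1·Cw1 = (-14)·(-88) + 16·(-48) + (-6)·108 = -184; w1·w1 = (-14)·(-14) + 16·16 + (-6)·(-6) = 488
λ ≈ -184/488 = -0.37705

λ ≈ -0.37705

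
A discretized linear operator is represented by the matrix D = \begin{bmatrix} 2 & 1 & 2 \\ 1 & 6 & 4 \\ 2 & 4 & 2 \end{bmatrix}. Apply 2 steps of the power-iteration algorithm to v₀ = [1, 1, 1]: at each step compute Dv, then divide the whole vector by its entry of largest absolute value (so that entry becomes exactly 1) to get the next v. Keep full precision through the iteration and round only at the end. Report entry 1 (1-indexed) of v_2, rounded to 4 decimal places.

0.3592

Dv0 = (5.00000, 11.00000, 8.00000); divide by 11.00000 → v1 = (0.45455, 1.00000, 0.72727)
Dv1 = (3.36364, 9.36364, 6.36364); divide by 9.36364 → v2 = (0.35922, 1.00000, 0.67961)
Requested entry of v2: 37/103 = 0.3592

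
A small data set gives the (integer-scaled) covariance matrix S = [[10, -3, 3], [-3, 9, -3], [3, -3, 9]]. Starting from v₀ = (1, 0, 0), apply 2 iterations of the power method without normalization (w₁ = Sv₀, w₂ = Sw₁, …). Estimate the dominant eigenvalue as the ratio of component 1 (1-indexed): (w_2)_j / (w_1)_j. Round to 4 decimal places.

w1 = Sv₀ = (10·1 + (-3)·0 + 3·0; (-3)·1 + 9·0 + (-3)·0; 3·1 + (-3)·0 + 9·0) = (10, -3, 3)
w2 = Sw1 = (10·10 + (-3)·(-3) + 3·3; (-3)·10 + 9·(-3) + (-3)·3; 3·10 + (-3)·(-3) + 9·3) = (118, -66, 66)
Ratio at component: 118 / 10 = 11.8000

11.8000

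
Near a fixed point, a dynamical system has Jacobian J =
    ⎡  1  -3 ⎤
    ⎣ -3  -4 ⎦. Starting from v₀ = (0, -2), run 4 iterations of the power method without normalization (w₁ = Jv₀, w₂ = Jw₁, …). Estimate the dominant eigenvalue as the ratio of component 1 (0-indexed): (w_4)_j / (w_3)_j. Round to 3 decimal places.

-5.559

w1 = Jv₀ = (1·0 + (-3)·(-2); (-3)·0 + (-4)·(-2)) = (6, 8)
w2 = Jw1 = (1·6 + (-3)·8; (-3)·6 + (-4)·8) = (-18, -50)
w3 = Jw2 = (132, 254)
w4 = Jw3 = (-630, -1412)
Ratio at component: -1412 / 254 = -5.559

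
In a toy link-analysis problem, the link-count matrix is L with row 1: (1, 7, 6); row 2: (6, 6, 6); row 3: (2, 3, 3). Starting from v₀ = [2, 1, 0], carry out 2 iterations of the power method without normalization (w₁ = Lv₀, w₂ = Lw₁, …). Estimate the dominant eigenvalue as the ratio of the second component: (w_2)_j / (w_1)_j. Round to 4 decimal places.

11.3333

w1 = Lv₀ = (1·2 + 7·1 + 6·0; 6·2 + 6·1 + 6·0; 2·2 + 3·1 + 3·0) = (9, 18, 7)
w2 = Lw1 = (1·9 + 7·18 + 6·7; 6·9 + 6·18 + 6·7; 2·9 + 3·18 + 3·7) = (177, 204, 93)
Ratio at component: 204 / 18 = 11.3333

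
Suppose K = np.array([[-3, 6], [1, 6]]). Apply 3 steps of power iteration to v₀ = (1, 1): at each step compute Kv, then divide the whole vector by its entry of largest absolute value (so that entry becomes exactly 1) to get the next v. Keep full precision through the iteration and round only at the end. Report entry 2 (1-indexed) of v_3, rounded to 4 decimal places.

1.0000

Kv0 = (3.00000, 7.00000); divide by 7.00000 → v1 = (0.42857, 1.00000)
Kv1 = (4.71429, 6.42857); divide by 6.42857 → v2 = (0.73333, 1.00000)
Kv2 = (3.80000, 6.73333); divide by 6.73333 → v3 = (0.56436, 1.00000)
Requested entry of v3: 303/303 = 1.0000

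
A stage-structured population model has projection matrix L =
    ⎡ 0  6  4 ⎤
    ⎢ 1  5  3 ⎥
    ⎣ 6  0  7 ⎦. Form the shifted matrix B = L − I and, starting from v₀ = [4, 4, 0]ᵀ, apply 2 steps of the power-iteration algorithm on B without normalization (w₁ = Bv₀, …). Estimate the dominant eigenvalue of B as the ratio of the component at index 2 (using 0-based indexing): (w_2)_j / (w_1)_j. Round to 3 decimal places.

B = L − I has rows (-1, 6, 4); (1, 4, 3); (6, 0, 6)
w1 = Bv₀ = ((-1)·4 + 6·4 + 4·0; 1·4 + 4·4 + 3·0; 6·4 + 0·4 + 6·0) = (20, 20, 24)
w2 = Bw1 = ((-1)·20 + 6·20 + 4·24; 1·20 + 4·20 + 3·24; 6·20 + 0·20 + 6·24) = (196, 172, 264)
Ratio: 264/24 = 11.000

μ ≈ 11.000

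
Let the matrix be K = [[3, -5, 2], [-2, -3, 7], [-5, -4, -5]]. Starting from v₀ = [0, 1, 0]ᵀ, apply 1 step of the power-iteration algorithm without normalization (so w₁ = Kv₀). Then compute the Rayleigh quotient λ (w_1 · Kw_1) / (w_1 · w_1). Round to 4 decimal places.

w1 = Kv₀ = (-5, -3, -4)
Kw1 = (-8, -9, 57)
w1·Kw1 = (-5)·(-8) + (-3)·(-9) + (-4)·57 = -161; w1·w1 = (-5)·(-5) + (-3)·(-3) + (-4)·(-4) = 50
λ ≈ -161/50 = -3.2200

λ ≈ -3.2200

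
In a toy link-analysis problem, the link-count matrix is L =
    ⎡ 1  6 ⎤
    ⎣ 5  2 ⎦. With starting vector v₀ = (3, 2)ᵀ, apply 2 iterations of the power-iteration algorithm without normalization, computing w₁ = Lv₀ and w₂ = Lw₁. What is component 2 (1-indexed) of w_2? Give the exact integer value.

w1 = Lv₀ = (15, 19)
w2 = Lw1 = (129, 113)
The requested component of w2 is 113.

113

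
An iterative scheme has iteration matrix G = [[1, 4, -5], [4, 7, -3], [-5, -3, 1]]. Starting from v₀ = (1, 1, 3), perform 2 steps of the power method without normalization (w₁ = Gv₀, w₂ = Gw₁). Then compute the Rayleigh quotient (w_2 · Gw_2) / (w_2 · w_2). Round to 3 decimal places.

w1 = Gv₀ = (-10, 2, -5)
w2 = Gw1 = (23, -11, 39)
Gw2 = (-216, -102, -43)
w2·Gw2 = 23·(-216) + (-11)·(-102) + 39·(-43) = -5523; w2·w2 = 23·23 + (-11)·(-11) + 39·39 = 2171
λ ≈ -5523/2171 = -2.544

λ ≈ -2.544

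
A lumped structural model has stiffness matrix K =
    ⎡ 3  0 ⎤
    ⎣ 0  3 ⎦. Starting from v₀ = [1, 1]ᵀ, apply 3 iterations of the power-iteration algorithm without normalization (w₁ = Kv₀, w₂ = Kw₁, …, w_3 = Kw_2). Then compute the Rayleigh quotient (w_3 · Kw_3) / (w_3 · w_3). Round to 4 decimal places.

w1 = Kv₀ = (3·1 + 0·1; 0·1 + 3·1) = (3, 3)
w2 = Kw1 = (3·3 + 0·3; 0·3 + 3·3) = (9, 9)
w3 = Kw2 = (27, 27)
Kw3 = (81, 81)
w3·Kw3 = 27·81 + 27·81 = 4374; w3·w3 = 27·27 + 27·27 = 1458
λ ≈ 4374/1458 = 3.0000

3.0000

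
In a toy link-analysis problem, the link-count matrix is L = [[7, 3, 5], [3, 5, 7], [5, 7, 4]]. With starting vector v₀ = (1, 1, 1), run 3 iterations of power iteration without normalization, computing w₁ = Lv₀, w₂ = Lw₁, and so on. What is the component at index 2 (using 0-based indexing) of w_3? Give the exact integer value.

w1 = Lv₀ = (15, 15, 16)
w2 = Lw1 = (230, 232, 244)
w3 = Lw2 = (3526, 3558, 3750)
The requested component of w3 is 3750.

3750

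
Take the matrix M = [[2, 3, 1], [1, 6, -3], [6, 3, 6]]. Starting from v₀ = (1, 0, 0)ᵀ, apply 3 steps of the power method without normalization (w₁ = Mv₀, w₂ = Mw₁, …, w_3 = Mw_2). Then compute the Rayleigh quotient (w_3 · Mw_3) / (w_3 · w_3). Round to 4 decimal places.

w1 = Mv₀ = (2, 1, 6)
w2 = Mw1 = (13, -10, 51)
w3 = Mw2 = (47, -200, 354)
Mw3 = (-152, -2215, 1806)
w3·Mw3 = 47·(-152) + (-200)·(-2215) + 354·1806 = 1075180; w3·w3 = 47·47 + (-200)·(-200) + 354·354 = 167525
λ ≈ 1075180/167525 = 6.4180

λ ≈ 6.4180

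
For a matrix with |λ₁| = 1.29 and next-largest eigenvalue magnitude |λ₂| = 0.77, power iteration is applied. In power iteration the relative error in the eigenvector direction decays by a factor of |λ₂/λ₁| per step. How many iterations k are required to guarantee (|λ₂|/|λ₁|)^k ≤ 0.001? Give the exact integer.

|λ₂/λ₁| = 0.77/1.29 = 0.59690
Need k ≥ ln(0.001) / ln(0.59690) = -6.9078 / -0.5160 ≈ 13.387
Smallest integer k satisfying the bound: 14

14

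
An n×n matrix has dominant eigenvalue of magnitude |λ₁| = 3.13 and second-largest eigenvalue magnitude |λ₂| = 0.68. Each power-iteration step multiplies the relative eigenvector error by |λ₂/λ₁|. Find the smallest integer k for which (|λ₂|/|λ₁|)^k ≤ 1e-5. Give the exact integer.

|λ₂/λ₁| = 0.68/3.13 = 0.21725
Need k ≥ ln(1e-5) / ln(0.21725) = -11.5129 / -1.5267 ≈ 7.541
Smallest integer k satisfying the bound: 8

8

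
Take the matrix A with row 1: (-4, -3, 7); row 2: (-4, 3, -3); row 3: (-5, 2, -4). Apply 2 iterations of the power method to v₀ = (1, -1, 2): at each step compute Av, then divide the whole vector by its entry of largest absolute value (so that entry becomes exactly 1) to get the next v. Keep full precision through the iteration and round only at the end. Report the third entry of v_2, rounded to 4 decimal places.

0.2627

Av0 = (13.00000, -13.00000, -15.00000); divide by -15.00000 → v1 = (-0.86667, 0.86667, 1.00000)
Av1 = (7.86667, 3.06667, 2.06667); divide by 7.86667 → v2 = (1.00000, 0.38983, 0.26271)
Requested entry of v2: -31/-118 = 0.2627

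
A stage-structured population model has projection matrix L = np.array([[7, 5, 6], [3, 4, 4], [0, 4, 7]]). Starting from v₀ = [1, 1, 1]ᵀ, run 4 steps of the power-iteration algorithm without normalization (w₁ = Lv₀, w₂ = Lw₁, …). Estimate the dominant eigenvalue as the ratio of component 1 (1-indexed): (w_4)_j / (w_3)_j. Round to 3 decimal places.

w1 = Lv₀ = (7·1 + 5·1 + 6·1; 3·1 + 4·1 + 4·1; 0·1 + 4·1 + 7·1) = (18, 11, 11)
w2 = Lw1 = (7·18 + 5·11 + 6·11; 3·18 + 4·11 + 4·11; 0·18 + 4·11 + 7·11) = (247, 142, 121)
w3 = Lw2 = (3165, 1793, 1415)
w4 = Lw3 = (39610, 22327, 17077)
Ratio at component: 39610 / 3165 = 12.515

12.515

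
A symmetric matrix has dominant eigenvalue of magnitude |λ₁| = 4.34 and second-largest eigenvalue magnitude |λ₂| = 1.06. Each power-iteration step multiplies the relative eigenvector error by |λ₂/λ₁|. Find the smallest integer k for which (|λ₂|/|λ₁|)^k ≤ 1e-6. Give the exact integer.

10

|λ₂/λ₁| = 1.06/4.34 = 0.24424
Need k ≥ ln(1e-6) / ln(0.24424) = -13.8155 / -1.4096 ≈ 9.801
Smallest integer k satisfying the bound: 10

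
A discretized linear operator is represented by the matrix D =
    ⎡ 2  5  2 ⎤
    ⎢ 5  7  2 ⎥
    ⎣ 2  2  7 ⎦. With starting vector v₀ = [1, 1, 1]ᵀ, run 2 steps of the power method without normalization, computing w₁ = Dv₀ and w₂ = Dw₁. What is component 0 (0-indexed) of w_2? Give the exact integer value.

w1 = Dv₀ = (9, 14, 11)
w2 = Dw1 = (110, 165, 123)
The requested component of w2 is 110.

110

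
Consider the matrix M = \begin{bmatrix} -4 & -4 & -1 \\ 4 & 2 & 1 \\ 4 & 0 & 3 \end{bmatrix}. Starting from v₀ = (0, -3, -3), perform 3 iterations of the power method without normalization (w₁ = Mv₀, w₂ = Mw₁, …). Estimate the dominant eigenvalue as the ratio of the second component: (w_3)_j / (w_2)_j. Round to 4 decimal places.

w1 = Mv₀ = (15, -9, -9)
w2 = Mw1 = (-15, 33, 33)
w3 = Mw2 = (-105, 39, 39)
Ratio at component: 39 / 33 = 1.1818

1.1818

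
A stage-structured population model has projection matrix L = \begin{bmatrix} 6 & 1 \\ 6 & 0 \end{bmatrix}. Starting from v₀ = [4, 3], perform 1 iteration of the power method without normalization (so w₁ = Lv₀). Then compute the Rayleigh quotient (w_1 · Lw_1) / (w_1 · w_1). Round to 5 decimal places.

w1 = Lv₀ = (6·4 + 1·3; 6·4 + 0·3) = (27, 24)
Lw1 = (186, 162)
w1·Lw1 = 27·186 + 24·162 = 8910; w1·w1 = 27·27 + 24·24 = 1305
λ ≈ 8910/1305 = 6.82759

λ ≈ 6.82759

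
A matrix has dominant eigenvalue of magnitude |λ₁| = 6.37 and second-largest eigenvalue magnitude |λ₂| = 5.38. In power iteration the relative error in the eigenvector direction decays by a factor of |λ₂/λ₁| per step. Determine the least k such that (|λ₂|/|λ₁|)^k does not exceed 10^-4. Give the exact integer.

55

|λ₂/λ₁| = 5.38/6.37 = 0.84458
Need k ≥ ln(10^-4) / ln(0.84458) = -9.2103 / -0.1689 ≈ 54.528
Smallest integer k satisfying the bound: 55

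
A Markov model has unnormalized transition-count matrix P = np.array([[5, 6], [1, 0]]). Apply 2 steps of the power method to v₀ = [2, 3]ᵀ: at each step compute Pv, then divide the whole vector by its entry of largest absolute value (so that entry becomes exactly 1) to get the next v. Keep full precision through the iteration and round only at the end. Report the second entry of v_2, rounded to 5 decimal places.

0.18421

Pv0 = (28.000000, 2.000000); divide by 28.000000 → v1 = (1.000000, 0.071429)
Pv1 = (5.428571, 1.000000); divide by 5.428571 → v2 = (1.000000, 0.184211)
Requested entry of v2: 28/152 = 0.18421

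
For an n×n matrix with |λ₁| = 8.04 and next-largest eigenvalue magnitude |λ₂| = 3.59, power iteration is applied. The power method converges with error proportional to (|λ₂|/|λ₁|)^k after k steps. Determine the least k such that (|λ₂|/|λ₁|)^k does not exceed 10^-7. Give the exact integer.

|λ₂/λ₁| = 3.59/8.04 = 0.44652
Need k ≥ ln(10^-7) / ln(0.44652) = -16.1181 / -0.8063 ≈ 19.991
Smallest integer k satisfying the bound: 20

20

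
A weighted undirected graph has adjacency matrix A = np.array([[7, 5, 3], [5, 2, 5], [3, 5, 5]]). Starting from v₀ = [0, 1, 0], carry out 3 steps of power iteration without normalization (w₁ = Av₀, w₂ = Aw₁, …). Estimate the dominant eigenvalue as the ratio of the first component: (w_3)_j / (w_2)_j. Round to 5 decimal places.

λ ≈ 14.00000

w1 = Av₀ = (5, 2, 5)
w2 = Aw1 = (60, 54, 50)
w3 = Aw2 = (840, 658, 700)
Ratio at component: 840 / 60 = 14.00000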